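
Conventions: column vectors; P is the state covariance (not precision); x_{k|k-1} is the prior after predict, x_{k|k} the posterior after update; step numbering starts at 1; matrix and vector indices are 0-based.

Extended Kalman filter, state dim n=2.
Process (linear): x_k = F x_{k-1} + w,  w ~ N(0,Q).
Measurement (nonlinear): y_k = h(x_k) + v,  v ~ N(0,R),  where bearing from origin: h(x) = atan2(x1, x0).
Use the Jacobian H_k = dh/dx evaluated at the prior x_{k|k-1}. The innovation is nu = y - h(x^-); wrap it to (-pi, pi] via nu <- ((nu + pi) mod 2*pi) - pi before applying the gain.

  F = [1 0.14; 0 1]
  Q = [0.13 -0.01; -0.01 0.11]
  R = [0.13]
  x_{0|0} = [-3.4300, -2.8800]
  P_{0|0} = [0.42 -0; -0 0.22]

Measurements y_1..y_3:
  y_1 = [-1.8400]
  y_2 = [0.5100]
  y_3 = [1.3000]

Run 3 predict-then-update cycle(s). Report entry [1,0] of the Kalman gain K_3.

step 1: x^-=[-3.8332, -2.8800]  P^-=[0.5543 0.0208; 0.0208 0.3300]  H_jac=[0.1253 -0.1667]  S=[0.1470]  K=[0.4488; -0.3566]  nu=[0.6572]  x^+=[-3.5382, -3.1144]  P^+=[0.5247 0.0443; 0.0443 0.3113]
step 2: x^-=[-3.9742, -3.1144]  P^-=[0.6732 0.0779; 0.0779 0.4213]  H_jac=[0.1222 -0.1559]  S=[0.1473]  K=[0.4758; -0.3812]  nu=[2.9869]  x^+=[-2.5530, -4.2530]  P^+=[0.6399 0.1046; 0.1046 0.3999]
step 3: x^-=[-3.1485, -4.2530]  P^-=[0.8070 0.1506; 0.1506 0.5099]  H_jac=[0.1519 -0.1124]  S=[0.1499]  K=[0.7046; -0.2298]  nu=[-2.7751]  x^+=[-5.1039, -3.6152]  P^+=[0.7326 0.1749; 0.1749 0.5020]

K[1,0] = -0.2298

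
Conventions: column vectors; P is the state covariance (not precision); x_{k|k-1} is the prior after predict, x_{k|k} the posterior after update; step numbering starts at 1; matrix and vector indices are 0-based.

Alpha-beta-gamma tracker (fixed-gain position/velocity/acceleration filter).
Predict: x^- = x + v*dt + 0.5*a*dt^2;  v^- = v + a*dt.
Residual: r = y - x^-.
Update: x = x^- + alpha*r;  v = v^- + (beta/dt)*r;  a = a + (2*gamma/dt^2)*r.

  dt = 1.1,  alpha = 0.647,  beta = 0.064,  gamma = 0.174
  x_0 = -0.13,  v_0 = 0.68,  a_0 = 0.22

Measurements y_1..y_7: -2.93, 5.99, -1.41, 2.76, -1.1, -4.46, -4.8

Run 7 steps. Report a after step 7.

step 1: x_pred=0.7511  r=-3.6811  x^+=-1.6306  v^+=0.7078  a^+=-0.8387
step 2: x_pred=-1.3594  r=7.3494  x^+=3.3957  v^+=0.2129  a^+=1.2750
step 3: x_pred=4.4012  r=-5.8112  x^+=0.6414  v^+=1.2773  a^+=-0.3963
step 4: x_pred=1.8066  r=0.9534  x^+=2.4234  v^+=0.8968  a^+=-0.1221
step 5: x_pred=3.3360  r=-4.4360  x^+=0.4659  v^+=0.5044  a^+=-1.3979
step 6: x_pred=0.1750  r=-4.6350  x^+=-2.8238  v^+=-1.3030  a^+=-2.7310
step 7: x_pred=-5.9094  r=1.1094  x^+=-5.1916  v^+=-4.2425  a^+=-2.4119

a_post = -2.4119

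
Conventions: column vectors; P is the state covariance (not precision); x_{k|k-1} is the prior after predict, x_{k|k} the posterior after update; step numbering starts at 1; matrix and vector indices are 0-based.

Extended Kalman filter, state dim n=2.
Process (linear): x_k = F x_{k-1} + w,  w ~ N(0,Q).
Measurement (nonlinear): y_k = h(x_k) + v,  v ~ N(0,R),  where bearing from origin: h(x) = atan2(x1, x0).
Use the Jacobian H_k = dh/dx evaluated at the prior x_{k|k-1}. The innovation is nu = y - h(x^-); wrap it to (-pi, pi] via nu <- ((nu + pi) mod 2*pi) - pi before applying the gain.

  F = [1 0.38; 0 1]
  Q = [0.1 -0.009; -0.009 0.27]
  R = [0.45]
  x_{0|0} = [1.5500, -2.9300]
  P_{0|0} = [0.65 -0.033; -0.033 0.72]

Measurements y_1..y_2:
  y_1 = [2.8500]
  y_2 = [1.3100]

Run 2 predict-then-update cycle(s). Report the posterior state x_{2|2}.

x_post = [-2.8895, -3.1688]

step 1: x^-=[0.4366, -2.9300]  P^-=[0.8289 0.2316; 0.2316 0.9900]  H_jac=[0.3339 0.0498]  S=[0.5525]  K=[0.5217; 0.2291]  nu=[-2.0103]  x^+=[-0.6122, -3.3905]  P^+=[0.6785 0.1656; 0.1656 0.9610]
step 2: x^-=[-1.9006, -3.3905]  P^-=[1.0431 0.5217; 0.5217 1.2310]  H_jac=[0.2244 -0.1258]  S=[0.4926]  K=[0.3420; -0.0767]  nu=[-2.8915]  x^+=[-2.8895, -3.1688]  P^+=[0.9855 0.5347; 0.5347 1.2281]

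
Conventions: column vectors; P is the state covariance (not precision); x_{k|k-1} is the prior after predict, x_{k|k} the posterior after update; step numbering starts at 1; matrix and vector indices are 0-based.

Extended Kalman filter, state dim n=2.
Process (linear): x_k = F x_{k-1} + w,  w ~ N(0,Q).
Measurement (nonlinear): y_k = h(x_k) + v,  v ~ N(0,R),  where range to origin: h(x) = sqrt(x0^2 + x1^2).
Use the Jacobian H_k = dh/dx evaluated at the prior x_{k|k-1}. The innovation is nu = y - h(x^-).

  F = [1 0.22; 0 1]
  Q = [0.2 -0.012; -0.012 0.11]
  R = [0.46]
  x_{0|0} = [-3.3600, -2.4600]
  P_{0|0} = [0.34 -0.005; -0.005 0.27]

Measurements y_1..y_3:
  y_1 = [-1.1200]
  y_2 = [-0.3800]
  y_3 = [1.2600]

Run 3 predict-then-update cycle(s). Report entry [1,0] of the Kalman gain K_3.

step 1: x^-=[-3.9012, -2.4600]  P^-=[0.5509 0.0424; 0.0424 0.3800]  H_jac=[-0.8459 -0.5334]  S=[1.0005]  K=[-0.4883; -0.2384]  nu=[-5.7320]  x^+=[-1.1021, -1.0933]  P^+=[0.3123 -0.0741; -0.0741 0.3231]
step 2: x^-=[-1.3426, -1.0933]  P^-=[0.4953 -0.0150; -0.0150 0.4331]  H_jac=[-0.7754 -0.6314]  S=[0.9158]  K=[-0.4090; -0.2859]  nu=[-2.1115]  x^+=[-0.4789, -0.4896]  P^+=[0.3421 -0.1221; -0.1221 0.3583]
step 3: x^-=[-0.5867, -0.4896]  P^-=[0.5057 -0.0553; -0.0553 0.4683]  H_jac=[-0.7678 -0.6407]  S=[0.8959]  K=[-0.3938; -0.2875]  nu=[0.4959]  x^+=[-0.7819, -0.6322]  P^+=[0.3668 -0.1567; -0.1567 0.3942]

K[1,0] = -0.2875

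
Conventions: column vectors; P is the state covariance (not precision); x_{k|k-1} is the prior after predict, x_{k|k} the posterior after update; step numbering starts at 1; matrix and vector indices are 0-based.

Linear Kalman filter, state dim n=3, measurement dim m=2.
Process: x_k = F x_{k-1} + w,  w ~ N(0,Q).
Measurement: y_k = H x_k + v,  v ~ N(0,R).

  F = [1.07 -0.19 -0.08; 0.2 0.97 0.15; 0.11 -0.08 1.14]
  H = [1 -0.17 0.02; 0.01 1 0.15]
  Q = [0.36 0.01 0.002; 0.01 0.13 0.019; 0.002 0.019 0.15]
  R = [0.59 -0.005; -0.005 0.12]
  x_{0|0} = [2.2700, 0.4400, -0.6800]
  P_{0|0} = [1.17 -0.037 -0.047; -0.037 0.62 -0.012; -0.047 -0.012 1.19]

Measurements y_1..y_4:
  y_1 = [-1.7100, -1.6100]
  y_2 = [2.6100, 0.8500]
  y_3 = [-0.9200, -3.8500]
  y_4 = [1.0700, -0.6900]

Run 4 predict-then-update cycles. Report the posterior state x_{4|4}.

step 1: x^-=[2.3997, 0.7788, -0.5607]  P^-=[1.7523 0.0893 -0.0098; 0.0893 0.7663 0.1721; -0.0098 0.1721 1.7057]  S=[2.3332 -0.0259; -0.0259 0.9782]  K=[0.7458 0.1274; -0.0071 0.8104; 0.0027 0.4375]  nu=[-3.9661, -2.3287]  x^+=[-0.8552, -1.0804, -1.5903]  P^+=[0.4434 0.0162 -0.0607; 0.0162 0.1233 -0.1747; -0.0607 -0.1747 1.5185]
step 2: x^-=[-0.5825, -1.4576, -1.8205]  P^-=[0.8803 0.0899 -0.1209; 0.0899 0.2498 0.0744; -0.1209 0.0744 2.1460]  S=[1.4424 0.0390; 0.0390 0.4419]  K=[0.5945 0.1299; 0.0180 0.5909; -0.0872 0.9018]  nu=[2.9812, 2.5865]  x^+=[1.5258, 0.1244, 0.2520]  P^+=[0.3570 0.0268 -0.1184; 0.0268 0.0942 -0.1574; -0.1184 -0.1574 1.7818]
step 3: x^-=[1.5888, 0.4636, 0.4452]  P^-=[0.7881 0.0741 -0.2301; 0.0741 0.2305 0.1255; -0.2301 0.1255 2.4691]  S=[1.3505 0.0098; 0.0098 0.4445]  K=[0.5702 0.0941; 0.0236 0.5619; -0.1577 1.1138]  nu=[-2.4389, -4.3963]  x^+=[-0.2156, -2.0643, -4.0668]  P^+=[0.3441 0.0292 -0.1614; 0.0292 0.0891 -0.1471; -0.1614 -0.1471 1.8874]
step 4: x^-=[0.4869, -2.6555, -4.4947]  P^-=[0.7806 0.0661 -0.2959; 0.0661 0.2289 0.1448; -0.2959 0.1448 2.5935]  S=[1.3429 -0.0076; -0.0076 0.4512]  K=[0.5689 0.0750; 0.0255 0.5573; -0.1934 1.1732]  nu=[0.2215, 2.6349]  x^+=[0.8104, -1.1813, -1.4463]  P^+=[0.3441 0.0301 -0.1829; 0.0301 0.0881 -0.1442; -0.1829 -0.1442 1.9188]

x_post = [0.8104, -1.1813, -1.4463]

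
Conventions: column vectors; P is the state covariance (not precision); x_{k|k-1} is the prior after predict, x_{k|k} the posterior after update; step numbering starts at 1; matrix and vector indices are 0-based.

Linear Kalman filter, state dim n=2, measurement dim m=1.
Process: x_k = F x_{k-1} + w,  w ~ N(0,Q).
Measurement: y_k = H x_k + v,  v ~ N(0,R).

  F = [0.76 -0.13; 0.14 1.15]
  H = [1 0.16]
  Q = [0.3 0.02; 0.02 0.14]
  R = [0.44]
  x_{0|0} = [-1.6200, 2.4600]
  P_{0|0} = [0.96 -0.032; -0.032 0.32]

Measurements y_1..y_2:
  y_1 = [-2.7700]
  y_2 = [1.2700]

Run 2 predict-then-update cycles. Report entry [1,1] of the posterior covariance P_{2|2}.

step 1: x^-=[-1.5510, 2.6022]  P^-=[0.8662 0.0469; 0.0469 0.5717]  S=[1.3359]  K=[0.6541; 0.1036]  nu=[-1.6354]  x^+=[-2.6206, 2.4328]  P^+=[0.2948 -0.0436; -0.0436 0.5574]
step 2: x^-=[-2.3079, 2.4308]  P^-=[0.4883 -0.0693; -0.0693 0.8689]  S=[0.9284]  K=[0.5140; 0.0751]  nu=[3.1890]  x^+=[-0.6687, 2.6704]  P^+=[0.2430 -0.1051; -0.1051 0.8636]

P_post[1,1] = 0.8636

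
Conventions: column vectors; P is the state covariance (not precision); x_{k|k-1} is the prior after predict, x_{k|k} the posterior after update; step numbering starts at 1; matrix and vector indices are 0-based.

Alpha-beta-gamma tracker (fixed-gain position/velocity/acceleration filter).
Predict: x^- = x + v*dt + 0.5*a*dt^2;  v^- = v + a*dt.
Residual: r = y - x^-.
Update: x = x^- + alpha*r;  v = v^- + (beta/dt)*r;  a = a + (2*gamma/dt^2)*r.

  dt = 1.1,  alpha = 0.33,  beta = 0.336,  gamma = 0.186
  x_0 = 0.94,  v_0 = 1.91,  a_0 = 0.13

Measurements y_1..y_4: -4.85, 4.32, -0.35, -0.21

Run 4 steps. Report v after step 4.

v_post = -1.1671

step 1: x_pred=3.1197  r=-7.9696  x^+=0.4897  v^+=-0.3814  a^+=-2.3202
step 2: x_pred=-1.3335  r=5.6535  x^+=0.5321  v^+=-1.2067  a^+=-0.5821
step 3: x_pred=-1.1473  r=0.7973  x^+=-0.8842  v^+=-1.6034  a^+=-0.3369
step 4: x_pred=-2.8518  r=2.6418  x^+=-1.9800  v^+=-1.1671  a^+=0.4753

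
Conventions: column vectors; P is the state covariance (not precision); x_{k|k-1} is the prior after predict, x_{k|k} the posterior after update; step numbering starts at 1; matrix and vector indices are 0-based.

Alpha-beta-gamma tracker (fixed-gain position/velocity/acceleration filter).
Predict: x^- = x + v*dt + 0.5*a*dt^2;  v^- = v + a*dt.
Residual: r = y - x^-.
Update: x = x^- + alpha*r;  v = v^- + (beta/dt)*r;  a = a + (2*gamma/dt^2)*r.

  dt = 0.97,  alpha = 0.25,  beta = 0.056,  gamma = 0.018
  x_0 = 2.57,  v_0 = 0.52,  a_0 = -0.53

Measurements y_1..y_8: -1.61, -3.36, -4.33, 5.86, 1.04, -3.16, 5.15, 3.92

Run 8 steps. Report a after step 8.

a_post = 0.7132

step 1: x_pred=2.8251  r=-4.4351  x^+=1.7163  v^+=-0.2501  a^+=-0.6997
step 2: x_pred=1.1445  r=-4.5045  x^+=0.0184  v^+=-1.1889  a^+=-0.8720
step 3: x_pred=-1.5451  r=-2.7849  x^+=-2.2413  v^+=-2.1956  a^+=-0.9786
step 4: x_pred=-4.8314  r=10.6914  x^+=-2.1586  v^+=-2.5275  a^+=-0.5695
step 5: x_pred=-4.8782  r=5.9182  x^+=-3.3987  v^+=-2.7383  a^+=-0.3431
step 6: x_pred=-6.2162  r=3.0562  x^+=-5.4522  v^+=-2.8947  a^+=-0.2262
step 7: x_pred=-8.3664  r=13.5164  x^+=-4.9873  v^+=-2.3337  a^+=0.2910
step 8: x_pred=-7.1141  r=11.0341  x^+=-4.3556  v^+=-1.4144  a^+=0.7132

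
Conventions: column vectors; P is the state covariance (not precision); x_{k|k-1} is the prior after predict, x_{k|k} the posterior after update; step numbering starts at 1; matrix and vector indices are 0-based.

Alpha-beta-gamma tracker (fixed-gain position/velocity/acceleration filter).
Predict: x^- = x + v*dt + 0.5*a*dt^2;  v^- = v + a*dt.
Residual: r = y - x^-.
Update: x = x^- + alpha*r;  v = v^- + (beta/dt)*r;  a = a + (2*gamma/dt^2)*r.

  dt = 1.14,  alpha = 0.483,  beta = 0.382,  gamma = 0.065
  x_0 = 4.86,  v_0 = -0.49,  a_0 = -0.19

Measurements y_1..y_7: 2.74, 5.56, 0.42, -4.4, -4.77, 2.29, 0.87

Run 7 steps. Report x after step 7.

step 1: x_pred=4.1779  r=-1.4379  x^+=3.4834  v^+=-1.1884  a^+=-0.3338
step 2: x_pred=1.9117  r=3.6483  x^+=3.6738  v^+=-0.3465  a^+=0.0311
step 3: x_pred=3.2990  r=-2.8790  x^+=1.9085  v^+=-1.2758  a^+=-0.2569
step 4: x_pred=0.2872  r=-4.6872  x^+=-1.9767  v^+=-3.1392  a^+=-0.7257
step 5: x_pred=-6.0270  r=1.2570  x^+=-5.4199  v^+=-3.5453  a^+=-0.6000
step 6: x_pred=-9.8515  r=12.1415  x^+=-3.9871  v^+=-0.1609  a^+=0.6145
step 7: x_pred=-3.7712  r=4.6412  x^+=-1.5295  v^+=2.0949  a^+=1.0788

x_post = -1.5295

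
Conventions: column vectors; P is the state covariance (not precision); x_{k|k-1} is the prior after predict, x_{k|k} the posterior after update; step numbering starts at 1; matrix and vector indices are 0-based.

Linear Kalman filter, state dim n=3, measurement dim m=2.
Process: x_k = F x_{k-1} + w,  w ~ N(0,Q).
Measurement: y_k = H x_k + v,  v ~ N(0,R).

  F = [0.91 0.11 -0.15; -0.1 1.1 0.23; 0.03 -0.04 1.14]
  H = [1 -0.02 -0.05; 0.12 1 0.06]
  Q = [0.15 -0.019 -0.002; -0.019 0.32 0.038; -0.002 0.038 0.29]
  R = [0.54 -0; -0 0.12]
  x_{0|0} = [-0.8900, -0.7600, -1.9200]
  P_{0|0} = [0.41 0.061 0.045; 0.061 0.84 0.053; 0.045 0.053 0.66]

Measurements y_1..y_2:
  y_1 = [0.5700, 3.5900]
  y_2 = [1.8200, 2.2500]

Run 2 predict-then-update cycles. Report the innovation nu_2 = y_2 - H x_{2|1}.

step 1: x^-=[-0.6055, -1.1886, -2.1851]  P^-=[0.5127 0.0856 -0.0559; 0.0856 1.3867 0.2363; -0.0559 0.2363 1.1475]  S=[1.0588 0.1007; 0.1007 1.5664]  K=[0.4795 0.0610; -0.0424 0.9037; -0.1304 0.1989]  nu=[1.0425, 4.9824]  x^+=[0.1982, 3.2696, -1.3301]  P^+=[0.2576 -0.0225 -0.0175; -0.0225 0.1134 -0.0384; -0.0175 -0.0384 1.0728]
step 2: x^-=[0.7396, 3.2708, -1.6411]  P^-=[0.3904 -0.0866 -0.2013; -0.0866 0.5029 0.2668; -0.2013 0.2668 1.6870]  S=[0.9589 -0.0792; -0.0792 0.6430]  K=[0.4170 -0.0293; -0.0499 0.7848; -0.2620 0.5025]  nu=[1.0638, -1.0111]  x^+=[1.2127, 2.4242, -2.4279]  P^+=[0.2212 -0.0259 -0.0699; -0.0259 0.0983 -0.0176; -0.0699 -0.0176 1.4380]

innov = [1.0638, -1.0111]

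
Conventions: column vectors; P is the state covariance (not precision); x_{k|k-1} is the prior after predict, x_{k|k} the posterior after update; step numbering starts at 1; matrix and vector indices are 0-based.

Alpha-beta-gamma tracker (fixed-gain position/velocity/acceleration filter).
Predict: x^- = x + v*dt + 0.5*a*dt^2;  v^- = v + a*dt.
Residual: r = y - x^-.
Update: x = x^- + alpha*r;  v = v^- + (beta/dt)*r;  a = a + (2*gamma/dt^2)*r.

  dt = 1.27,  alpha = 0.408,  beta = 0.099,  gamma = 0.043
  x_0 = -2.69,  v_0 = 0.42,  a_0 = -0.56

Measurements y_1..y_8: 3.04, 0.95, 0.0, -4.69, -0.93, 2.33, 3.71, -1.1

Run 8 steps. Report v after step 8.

v_post = 0.1235

step 1: x_pred=-2.6082  r=5.6482  x^+=-0.3037  v^+=0.1491  a^+=-0.2588
step 2: x_pred=-0.3231  r=1.2731  x^+=0.1963  v^+=-0.0804  a^+=-0.1910
step 3: x_pred=-0.0598  r=0.0598  x^+=-0.0354  v^+=-0.3182  a^+=-0.1878
step 4: x_pred=-0.5910  r=-4.0990  x^+=-2.2634  v^+=-0.8762  a^+=-0.4063
step 5: x_pred=-3.7039  r=2.7739  x^+=-2.5721  v^+=-1.1760  a^+=-0.2584
step 6: x_pred=-4.2741  r=6.6041  x^+=-1.5796  v^+=-0.9894  a^+=0.0937
step 7: x_pred=-2.7606  r=6.4706  x^+=-0.1206  v^+=-0.3660  a^+=0.4387
step 8: x_pred=-0.2316  r=-0.8684  x^+=-0.5859  v^+=0.1235  a^+=0.3924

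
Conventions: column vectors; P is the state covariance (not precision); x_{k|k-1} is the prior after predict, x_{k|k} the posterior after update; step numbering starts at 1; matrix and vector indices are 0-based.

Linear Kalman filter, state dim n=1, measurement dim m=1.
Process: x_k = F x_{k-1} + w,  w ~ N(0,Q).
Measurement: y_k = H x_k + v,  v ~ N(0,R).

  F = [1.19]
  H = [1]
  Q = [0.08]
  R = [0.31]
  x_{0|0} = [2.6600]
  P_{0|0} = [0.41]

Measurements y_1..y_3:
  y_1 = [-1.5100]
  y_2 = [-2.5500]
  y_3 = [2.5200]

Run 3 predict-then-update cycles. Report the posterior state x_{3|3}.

x_post = [0.4582]

step 1: x^-=[3.1654]  P^-=[0.6606]  S=[0.9706]  K=[0.6806]  nu=[-4.6754]  x^+=[-0.0167]  P^+=[0.2110]
step 2: x^-=[-0.0199]  P^-=[0.3788]  S=[0.6888]  K=[0.5499]  nu=[-2.5301]  x^+=[-1.4113]  P^+=[0.1705]
step 3: x^-=[-1.6794]  P^-=[0.3214]  S=[0.6314]  K=[0.5090]  nu=[4.1994]  x^+=[0.4582]  P^+=[0.1578]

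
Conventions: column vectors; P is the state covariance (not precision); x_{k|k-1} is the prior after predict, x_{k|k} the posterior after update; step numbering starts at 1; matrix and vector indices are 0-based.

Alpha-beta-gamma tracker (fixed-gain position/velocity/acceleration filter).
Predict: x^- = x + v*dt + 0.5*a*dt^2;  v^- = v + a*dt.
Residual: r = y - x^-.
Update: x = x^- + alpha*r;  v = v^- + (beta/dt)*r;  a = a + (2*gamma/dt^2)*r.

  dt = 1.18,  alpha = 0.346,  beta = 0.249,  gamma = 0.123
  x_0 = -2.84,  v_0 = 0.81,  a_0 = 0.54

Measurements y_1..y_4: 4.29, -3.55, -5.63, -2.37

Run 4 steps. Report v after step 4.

step 1: x_pred=-1.5083  r=5.7983  x^+=0.4979  v^+=2.6707  a^+=1.5644
step 2: x_pred=4.7385  r=-8.2885  x^+=1.8707  v^+=2.7677  a^+=0.1000
step 3: x_pred=5.2062  r=-10.8362  x^+=1.4569  v^+=0.5991  a^+=-1.8144
step 4: x_pred=0.9006  r=-3.2706  x^+=-0.2310  v^+=-2.2321  a^+=-2.3923

v_post = -2.2321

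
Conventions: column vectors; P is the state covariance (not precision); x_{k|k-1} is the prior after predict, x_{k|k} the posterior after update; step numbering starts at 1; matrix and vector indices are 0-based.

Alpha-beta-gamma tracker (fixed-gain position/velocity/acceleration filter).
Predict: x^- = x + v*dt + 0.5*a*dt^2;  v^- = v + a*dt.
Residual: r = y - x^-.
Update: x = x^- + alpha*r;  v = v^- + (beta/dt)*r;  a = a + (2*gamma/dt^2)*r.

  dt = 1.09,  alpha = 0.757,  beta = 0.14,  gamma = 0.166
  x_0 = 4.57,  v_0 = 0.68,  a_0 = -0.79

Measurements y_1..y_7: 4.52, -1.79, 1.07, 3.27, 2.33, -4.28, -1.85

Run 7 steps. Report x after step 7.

step 1: x_pred=4.8419  r=-0.3219  x^+=4.5982  v^+=-0.2224  a^+=-0.8800
step 2: x_pred=3.8330  r=-5.6230  x^+=-0.4236  v^+=-1.9038  a^+=-2.4512
step 3: x_pred=-3.9549  r=5.0249  x^+=-0.1511  v^+=-3.9303  a^+=-1.0471
step 4: x_pred=-5.0571  r=8.3271  x^+=1.2465  v^+=-4.0020  a^+=1.2798
step 5: x_pred=-2.3554  r=4.6854  x^+=1.1914  v^+=-2.0053  a^+=2.5891
step 6: x_pred=0.5438  r=-4.8238  x^+=-3.1078  v^+=0.1973  a^+=1.2412
step 7: x_pred=-2.1555  r=0.3055  x^+=-1.9242  v^+=1.5894  a^+=1.3265

x_post = -1.9242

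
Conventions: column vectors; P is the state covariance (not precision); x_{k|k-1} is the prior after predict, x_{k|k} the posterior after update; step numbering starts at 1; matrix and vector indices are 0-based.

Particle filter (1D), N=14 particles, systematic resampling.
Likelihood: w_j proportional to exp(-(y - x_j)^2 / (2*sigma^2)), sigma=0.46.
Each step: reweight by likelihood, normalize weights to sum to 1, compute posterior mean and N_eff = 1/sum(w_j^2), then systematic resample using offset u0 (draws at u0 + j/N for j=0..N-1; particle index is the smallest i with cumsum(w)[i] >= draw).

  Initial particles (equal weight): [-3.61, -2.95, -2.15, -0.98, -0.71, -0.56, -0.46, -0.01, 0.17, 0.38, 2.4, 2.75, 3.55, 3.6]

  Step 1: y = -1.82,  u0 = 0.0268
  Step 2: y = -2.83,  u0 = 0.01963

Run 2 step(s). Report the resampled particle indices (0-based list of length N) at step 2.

step 1: w=[0.0005, 0.0444, 0.7013, 0.1712, 0.0493, 0.0213, 0.0115, 0.0004, 0.0001, 0.0000, 0.0000, 0.0000, 0.0000, 0.0000]  mean=-1.8605  Neff=1.9006  idx=[1, 2, 2, 2, 2, 2, 2, 2, 2, 2, 2, 3, 3, 4]
step 2: w=[0.2237, 0.0776, 0.0776, 0.0776, 0.0776, 0.0776, 0.0776, 0.0776, 0.0776, 0.0776, 0.0776, 0.0001, 0.0001, 0.0000]  mean=-2.3288  Neff=9.0673  idx=[0, 0, 0, 1, 2, 2, 3, 4, 5, 6, 7, 8, 9, 10]

resampled_idx = [0, 0, 0, 1, 2, 2, 3, 4, 5, 6, 7, 8, 9, 10]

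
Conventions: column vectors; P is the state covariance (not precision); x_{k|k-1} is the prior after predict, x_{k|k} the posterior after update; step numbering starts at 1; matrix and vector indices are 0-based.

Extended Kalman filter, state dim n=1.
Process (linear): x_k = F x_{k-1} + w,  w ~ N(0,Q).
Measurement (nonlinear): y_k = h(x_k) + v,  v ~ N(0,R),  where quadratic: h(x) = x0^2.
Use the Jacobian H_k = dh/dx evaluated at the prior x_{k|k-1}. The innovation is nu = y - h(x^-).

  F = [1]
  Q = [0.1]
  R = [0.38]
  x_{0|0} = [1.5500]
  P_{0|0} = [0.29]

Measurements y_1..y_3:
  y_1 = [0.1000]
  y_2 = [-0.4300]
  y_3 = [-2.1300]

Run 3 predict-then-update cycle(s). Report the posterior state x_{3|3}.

x_post = [-0.2173]

step 1: x^-=[1.5500]  P^-=[0.3900]  H_jac=[3.1000]  S=[4.1279]  K=[0.2929]  nu=[-2.3025]  x^+=[0.8756]  P^+=[0.0359]
step 2: x^-=[0.8756]  P^-=[0.1359]  H_jac=[1.7513]  S=[0.7968]  K=[0.2987]  nu=[-1.1967]  x^+=[0.5182]  P^+=[0.0648]
step 3: x^-=[0.5182]  P^-=[0.1648]  H_jac=[1.0363]  S=[0.5570]  K=[0.3066]  nu=[-2.3985]  x^+=[-0.2173]  P^+=[0.1124]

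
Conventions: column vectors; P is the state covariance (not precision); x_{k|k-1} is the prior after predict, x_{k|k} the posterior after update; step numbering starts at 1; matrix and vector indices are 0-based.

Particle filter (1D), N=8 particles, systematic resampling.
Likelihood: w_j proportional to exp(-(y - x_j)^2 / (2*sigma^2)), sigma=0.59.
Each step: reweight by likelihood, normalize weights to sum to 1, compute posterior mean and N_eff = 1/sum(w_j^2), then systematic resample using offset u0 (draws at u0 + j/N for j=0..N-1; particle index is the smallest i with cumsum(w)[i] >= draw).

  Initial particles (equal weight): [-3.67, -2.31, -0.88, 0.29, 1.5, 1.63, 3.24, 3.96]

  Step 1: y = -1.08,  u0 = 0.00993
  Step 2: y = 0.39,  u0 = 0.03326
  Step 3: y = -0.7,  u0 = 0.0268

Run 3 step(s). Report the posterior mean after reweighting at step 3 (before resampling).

post_mean = -0.8800

step 1: w=[0.0001, 0.1011, 0.8388, 0.0599, 0.0001, 0.0000, 0.0000, 0.0000]  mean=-0.9544  Neff=1.3940  idx=[1, 2, 2, 2, 2, 2, 2, 2]
step 2: w=[0.0000, 0.1429, 0.1429, 0.1429, 0.1429, 0.1429, 0.1429, 0.1429]  mean=-0.8801  Neff=7.0006  idx=[1, 2, 2, 3, 4, 5, 6, 7]
step 3: w=[0.1250, 0.1250, 0.1250, 0.1250, 0.1250, 0.1250, 0.1250, 0.1250]  mean=-0.8800  Neff=8.0000  idx=[0, 1, 2, 3, 4, 5, 6, 7]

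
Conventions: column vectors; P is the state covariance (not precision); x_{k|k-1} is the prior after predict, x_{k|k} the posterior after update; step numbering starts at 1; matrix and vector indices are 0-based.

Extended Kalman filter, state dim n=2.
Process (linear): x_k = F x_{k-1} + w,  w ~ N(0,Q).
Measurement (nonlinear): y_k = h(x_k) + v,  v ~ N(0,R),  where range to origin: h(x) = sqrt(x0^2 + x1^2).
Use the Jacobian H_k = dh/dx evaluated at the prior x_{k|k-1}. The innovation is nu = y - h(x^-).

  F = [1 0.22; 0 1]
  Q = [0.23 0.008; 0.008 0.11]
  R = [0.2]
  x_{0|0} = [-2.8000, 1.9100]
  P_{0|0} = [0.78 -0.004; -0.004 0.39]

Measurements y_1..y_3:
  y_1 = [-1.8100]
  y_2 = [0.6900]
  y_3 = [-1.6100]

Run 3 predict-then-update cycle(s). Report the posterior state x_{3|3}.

step 1: x^-=[-2.3798, 1.9100]  P^-=[1.0271 0.0898; 0.0898 0.5000]  H_jac=[-0.7799 0.6259]  S=[0.9329]  K=[-0.7984; 0.2604]  nu=[-4.8615]  x^+=[1.5015, 0.6441]  P^+=[0.4325 0.2837; 0.2837 0.4367]
step 2: x^-=[1.6432, 0.6441]  P^-=[0.8085 0.3878; 0.3878 0.5467]  H_jac=[0.9310 0.3650]  S=[1.2372]  K=[0.7228; 0.4531]  nu=[-1.0749]  x^+=[0.8662, 0.1570]  P^+=[0.1621 -0.0174; -0.0174 0.2927]
step 3: x^-=[0.9008, 0.1570]  P^-=[0.3986 0.0550; 0.0550 0.4027]  H_jac=[0.9851 0.1717]  S=[0.6173]  K=[0.6514; 0.1998]  nu=[-2.5243]  x^+=[-0.7436, -0.3473]  P^+=[0.1367 -0.0253; -0.0253 0.3781]

x_post = [-0.7436, -0.3473]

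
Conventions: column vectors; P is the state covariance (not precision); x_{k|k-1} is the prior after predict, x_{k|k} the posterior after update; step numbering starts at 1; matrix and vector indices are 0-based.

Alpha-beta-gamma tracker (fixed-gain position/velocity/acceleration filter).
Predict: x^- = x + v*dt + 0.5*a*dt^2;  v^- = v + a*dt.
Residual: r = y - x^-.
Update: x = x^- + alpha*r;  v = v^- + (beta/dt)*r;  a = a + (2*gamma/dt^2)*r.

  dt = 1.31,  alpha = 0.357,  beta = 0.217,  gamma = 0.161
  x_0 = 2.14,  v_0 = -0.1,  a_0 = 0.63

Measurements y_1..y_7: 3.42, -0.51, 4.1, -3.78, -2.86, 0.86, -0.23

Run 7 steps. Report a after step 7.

step 1: x_pred=2.5496  r=0.8704  x^+=2.8603  v^+=0.8695  a^+=0.7933
step 2: x_pred=4.6801  r=-5.1901  x^+=2.8272  v^+=1.0490  a^+=-0.1805
step 3: x_pred=4.0465  r=0.0535  x^+=4.0656  v^+=0.8214  a^+=-0.1705
step 4: x_pred=4.9954  r=-8.7754  x^+=1.8626  v^+=-0.8556  a^+=-1.8170
step 5: x_pred=-0.8173  r=-2.0427  x^+=-1.5466  v^+=-3.5742  a^+=-2.2003
step 6: x_pred=-8.1168  r=8.9768  x^+=-4.9121  v^+=-4.9697  a^+=-0.5160
step 7: x_pred=-11.8651  r=11.6351  x^+=-7.7113  v^+=-3.7182  a^+=1.6672

a_post = 1.6672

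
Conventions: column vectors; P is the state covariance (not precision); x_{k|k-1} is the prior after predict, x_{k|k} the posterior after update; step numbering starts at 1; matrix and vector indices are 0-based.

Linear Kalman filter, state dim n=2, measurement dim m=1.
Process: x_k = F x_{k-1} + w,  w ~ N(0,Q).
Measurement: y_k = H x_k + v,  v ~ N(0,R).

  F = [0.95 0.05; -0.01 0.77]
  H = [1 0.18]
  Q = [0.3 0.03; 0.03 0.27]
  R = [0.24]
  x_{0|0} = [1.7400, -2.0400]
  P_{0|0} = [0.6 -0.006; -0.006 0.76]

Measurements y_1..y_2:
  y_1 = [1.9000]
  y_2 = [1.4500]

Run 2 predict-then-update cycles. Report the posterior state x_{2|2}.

step 1: x^-=[1.5510, -1.5882]  P^-=[0.8428 0.0492; 0.0492 0.7208]  S=[1.1239]  K=[0.7578; 0.1592]  nu=[0.6349]  x^+=[2.0321, -1.4871]  P^+=[0.1974 -0.0864; -0.0864 0.6923]
step 2: x^-=[1.8561, -1.1654]  P^-=[0.4717 -0.0084; -0.0084 0.6818]  S=[0.7308]  K=[0.6434; 0.1565]  nu=[-0.1964]  x^+=[1.7298, -1.1961]  P^+=[0.1692 -0.0820; -0.0820 0.6639]

x_post = [1.7298, -1.1961]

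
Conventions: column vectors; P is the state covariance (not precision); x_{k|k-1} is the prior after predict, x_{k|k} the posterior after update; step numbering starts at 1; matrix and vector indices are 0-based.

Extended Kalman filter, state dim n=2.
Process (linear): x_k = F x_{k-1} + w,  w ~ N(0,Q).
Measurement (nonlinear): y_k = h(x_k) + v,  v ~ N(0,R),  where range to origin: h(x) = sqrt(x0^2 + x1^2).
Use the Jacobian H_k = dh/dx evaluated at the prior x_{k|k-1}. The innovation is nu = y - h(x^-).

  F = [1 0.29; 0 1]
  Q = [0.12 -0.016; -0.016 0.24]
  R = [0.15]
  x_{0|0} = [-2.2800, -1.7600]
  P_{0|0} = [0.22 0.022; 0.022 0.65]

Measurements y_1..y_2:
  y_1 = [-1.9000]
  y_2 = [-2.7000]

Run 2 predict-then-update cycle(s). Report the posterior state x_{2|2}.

step 1: x^-=[-2.7904, -1.7600]  P^-=[0.4074 0.1945; 0.1945 0.8900]  H_jac=[-0.8458 -0.5335]  S=[0.8703]  K=[-0.5152; -0.7346]  nu=[-5.1991]  x^+=[-0.1119, 2.0592]  P^+=[0.1764 -0.1349; -0.1349 0.4204]
step 2: x^-=[0.4853, 2.0592]  P^-=[0.2536 -0.0290; -0.0290 0.6604]  H_jac=[0.2294 0.9733]  S=[0.7760]  K=[0.0386; 0.8197]  nu=[-4.8156]  x^+=[0.2993, -1.8882]  P^+=[0.2524 -0.0535; -0.0535 0.1389]

x_post = [0.2993, -1.8882]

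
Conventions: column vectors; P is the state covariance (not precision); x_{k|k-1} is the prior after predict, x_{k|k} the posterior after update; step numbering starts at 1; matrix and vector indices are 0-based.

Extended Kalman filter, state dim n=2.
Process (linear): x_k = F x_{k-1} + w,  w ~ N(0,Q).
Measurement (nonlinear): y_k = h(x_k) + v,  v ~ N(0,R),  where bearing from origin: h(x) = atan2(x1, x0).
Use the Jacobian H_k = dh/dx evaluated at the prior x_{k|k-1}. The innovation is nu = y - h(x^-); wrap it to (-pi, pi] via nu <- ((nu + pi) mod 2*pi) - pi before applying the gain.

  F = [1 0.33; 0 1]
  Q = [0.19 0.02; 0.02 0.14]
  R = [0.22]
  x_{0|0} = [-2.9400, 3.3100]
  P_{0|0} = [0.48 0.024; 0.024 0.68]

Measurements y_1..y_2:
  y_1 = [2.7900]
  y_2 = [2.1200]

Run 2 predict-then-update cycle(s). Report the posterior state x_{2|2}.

step 1: x^-=[-1.8477, 3.3100]  P^-=[0.7599 0.2684; 0.2684 0.8200]  H_jac=[-0.2303 -0.1286]  S=[0.2898]  K=[-0.7231; -0.5772]  nu=[0.7101]  x^+=[-2.3612, 2.9001]  P^+=[0.6084 0.1474; 0.1474 0.7235]
step 2: x^-=[-1.4041, 2.9001]  P^-=[0.9745 0.4062; 0.4062 0.8635]  H_jac=[-0.2793 -0.1352]  S=[0.3425]  K=[-0.9551; -0.6722]  nu=[0.0983]  x^+=[-1.4980, 2.8341]  P^+=[0.6620 0.1863; 0.1863 0.7087]

x_post = [-1.4980, 2.8341]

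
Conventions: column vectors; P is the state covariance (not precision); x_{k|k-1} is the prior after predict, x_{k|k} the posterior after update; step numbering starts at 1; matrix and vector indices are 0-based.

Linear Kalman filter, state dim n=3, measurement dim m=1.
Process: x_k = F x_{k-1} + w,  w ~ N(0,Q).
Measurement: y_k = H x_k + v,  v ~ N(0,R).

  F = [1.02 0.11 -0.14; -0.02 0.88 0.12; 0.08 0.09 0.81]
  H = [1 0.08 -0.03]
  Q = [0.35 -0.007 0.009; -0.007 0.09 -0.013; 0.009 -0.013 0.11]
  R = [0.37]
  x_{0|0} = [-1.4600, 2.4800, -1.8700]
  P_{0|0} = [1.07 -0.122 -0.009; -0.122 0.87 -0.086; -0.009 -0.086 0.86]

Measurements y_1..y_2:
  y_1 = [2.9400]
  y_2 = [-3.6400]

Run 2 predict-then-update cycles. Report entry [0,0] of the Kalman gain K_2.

step 1: x^-=[-0.9546, 1.9872, -1.4083]  P^-=[1.4685 -0.0600 -0.0188; -0.0600 0.7627 0.0672; -0.0188 0.0672 0.6727]  S=[1.8352]  K=[0.7979; -0.0005; -0.0183]  nu=[3.6934]  x^+=[1.9923, 1.9853, -1.4759]  P^+=[0.3002 -0.0592 0.0080; -0.0592 0.7627 0.0672; 0.0080 0.0672 0.6721]
step 2: x^-=[2.4571, 1.5301, -0.8574]  P^-=[0.6671 -0.0100 -0.0294; -0.0100 0.7067 0.1568; -0.0294 0.1568 0.5690]  S=[1.0415]  K=[0.6406; 0.0402; -0.0326]  nu=[-6.2452]  x^+=[-1.5433, 1.2791, -0.6537]  P^+=[0.2397 -0.0368 -0.0077; -0.0368 0.7050 0.1581; -0.0077 0.1581 0.5679]

K[0,0] = 0.6406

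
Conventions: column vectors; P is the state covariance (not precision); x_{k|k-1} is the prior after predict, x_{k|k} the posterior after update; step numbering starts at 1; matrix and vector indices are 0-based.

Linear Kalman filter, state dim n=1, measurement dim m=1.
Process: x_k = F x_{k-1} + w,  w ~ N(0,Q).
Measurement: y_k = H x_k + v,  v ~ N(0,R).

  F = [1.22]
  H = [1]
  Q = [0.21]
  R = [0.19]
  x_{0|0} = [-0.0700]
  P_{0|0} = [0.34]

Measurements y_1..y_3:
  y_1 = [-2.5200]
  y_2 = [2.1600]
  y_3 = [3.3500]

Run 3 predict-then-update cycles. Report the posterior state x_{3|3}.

step 1: x^-=[-0.0854]  P^-=[0.7161]  S=[0.9061]  K=[0.7903]  nu=[-2.4346]  x^+=[-2.0095]  P^+=[0.1502]
step 2: x^-=[-2.4515]  P^-=[0.4335]  S=[0.6235]  K=[0.6953]  nu=[4.6115]  x^+=[0.7547]  P^+=[0.1321]
step 3: x^-=[0.9207]  P^-=[0.4066]  S=[0.5966]  K=[0.6815]  nu=[2.4293]  x^+=[2.5764]  P^+=[0.1295]

x_post = [2.5764]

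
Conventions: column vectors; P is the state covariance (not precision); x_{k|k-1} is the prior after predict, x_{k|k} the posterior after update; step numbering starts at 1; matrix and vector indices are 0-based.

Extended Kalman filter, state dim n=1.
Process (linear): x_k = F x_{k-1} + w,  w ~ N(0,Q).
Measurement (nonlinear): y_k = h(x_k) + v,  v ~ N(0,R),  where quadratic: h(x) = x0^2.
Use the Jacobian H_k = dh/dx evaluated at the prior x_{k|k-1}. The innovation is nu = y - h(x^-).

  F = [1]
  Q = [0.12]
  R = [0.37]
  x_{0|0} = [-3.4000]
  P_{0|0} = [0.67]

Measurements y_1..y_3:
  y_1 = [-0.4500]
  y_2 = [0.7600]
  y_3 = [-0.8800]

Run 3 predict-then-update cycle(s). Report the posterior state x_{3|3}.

step 1: x^-=[-3.4000]  P^-=[0.7900]  H_jac=[-6.8000]  S=[36.8996]  K=[-0.1456]  nu=[-12.0100]  x^+=[-1.6515]  P^+=[0.0079]
step 2: x^-=[-1.6515]  P^-=[0.1279]  H_jac=[-3.3031]  S=[1.7657]  K=[-0.2393]  nu=[-1.9676]  x^+=[-1.1807]  P^+=[0.0268]
step 3: x^-=[-1.1807]  P^-=[0.1468]  H_jac=[-2.3614]  S=[1.1886]  K=[-0.2917]  nu=[-2.2740]  x^+=[-0.5175]  P^+=[0.0457]

x_post = [-0.5175]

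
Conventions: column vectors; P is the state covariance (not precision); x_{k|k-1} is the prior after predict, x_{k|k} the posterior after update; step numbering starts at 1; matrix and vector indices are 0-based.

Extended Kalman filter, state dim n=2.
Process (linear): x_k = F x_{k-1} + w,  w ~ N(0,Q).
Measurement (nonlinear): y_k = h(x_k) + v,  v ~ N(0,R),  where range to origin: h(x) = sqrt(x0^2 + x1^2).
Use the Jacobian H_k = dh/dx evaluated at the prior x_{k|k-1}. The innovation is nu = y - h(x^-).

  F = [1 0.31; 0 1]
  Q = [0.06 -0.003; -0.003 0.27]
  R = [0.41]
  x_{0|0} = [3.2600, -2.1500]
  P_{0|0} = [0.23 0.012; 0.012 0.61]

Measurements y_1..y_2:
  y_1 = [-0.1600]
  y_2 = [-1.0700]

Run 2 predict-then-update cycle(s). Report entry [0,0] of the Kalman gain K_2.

K[0,0] = 0.6043

step 1: x^-=[2.5935, -2.1500]  P^-=[0.3561 0.1981; 0.1981 0.8800]  H_jac=[0.7699 -0.6382]  S=[0.7848]  K=[0.1882; -0.5213]  nu=[-3.5288]  x^+=[1.9294, -0.3104]  P^+=[0.3283 0.2751; 0.2751 0.6667]
step 2: x^-=[1.8332, -0.3104]  P^-=[0.6229 0.4788; 0.4788 0.9367]  H_jac=[0.9860 -0.1670]  S=[0.8840]  K=[0.6043; 0.3571]  nu=[-2.9293]  x^+=[0.0630, -1.3564]  P^+=[0.3001 0.2880; 0.2880 0.8240]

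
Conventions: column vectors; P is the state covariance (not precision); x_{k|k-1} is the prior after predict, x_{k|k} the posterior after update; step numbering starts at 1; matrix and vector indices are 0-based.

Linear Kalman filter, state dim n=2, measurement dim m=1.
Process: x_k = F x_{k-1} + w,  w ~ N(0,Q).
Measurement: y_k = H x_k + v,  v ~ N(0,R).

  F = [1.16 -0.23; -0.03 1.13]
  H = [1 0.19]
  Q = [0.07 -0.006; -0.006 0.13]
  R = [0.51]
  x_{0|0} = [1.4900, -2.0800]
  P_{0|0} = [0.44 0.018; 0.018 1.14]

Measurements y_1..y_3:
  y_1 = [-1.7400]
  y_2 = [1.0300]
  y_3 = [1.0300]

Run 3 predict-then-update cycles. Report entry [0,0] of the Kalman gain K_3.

step 1: x^-=[2.2068, -2.3951]  P^-=[0.7128 -0.2939; -0.2939 1.5848]  S=[1.1683]  K=[0.5623; 0.0062]  nu=[-3.4917]  x^+=[0.2434, -2.4167]  P^+=[0.3434 -0.2980; -0.2980 1.5848]
step 2: x^-=[0.8382, -2.7382]  P^-=[0.7749 -0.8224; -0.8224 2.1741]  S=[1.0508]  K=[0.5887; -0.3896]  nu=[0.7120]  x^+=[1.2574, -3.0156]  P^+=[0.4107 -0.5815; -0.5815 2.0147]
step 3: x^-=[2.1522, -3.4453]  P^-=[1.0395 -1.3101; -1.3101 2.7423]  S=[1.1507]  K=[0.6871; -0.6857]  nu=[-0.4675]  x^+=[1.8309, -3.1247]  P^+=[0.4963 -0.7680; -0.7680 2.2012]

K[0,0] = 0.6871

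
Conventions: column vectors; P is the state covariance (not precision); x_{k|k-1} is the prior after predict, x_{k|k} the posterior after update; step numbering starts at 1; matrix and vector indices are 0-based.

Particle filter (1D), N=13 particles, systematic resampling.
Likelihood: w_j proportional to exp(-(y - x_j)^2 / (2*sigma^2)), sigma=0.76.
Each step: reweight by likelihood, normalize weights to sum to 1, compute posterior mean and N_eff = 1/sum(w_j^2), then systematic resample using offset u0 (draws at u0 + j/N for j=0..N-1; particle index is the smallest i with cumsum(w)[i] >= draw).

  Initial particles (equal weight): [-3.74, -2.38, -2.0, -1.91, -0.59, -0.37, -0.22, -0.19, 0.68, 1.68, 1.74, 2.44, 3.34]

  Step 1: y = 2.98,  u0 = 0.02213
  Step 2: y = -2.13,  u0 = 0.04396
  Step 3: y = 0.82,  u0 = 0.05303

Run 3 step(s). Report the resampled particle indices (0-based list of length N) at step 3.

resampled_idx = [0, 1, 2, 3, 4, 5, 6, 7, 8, 9, 10, 11, 12]

step 1: w=[0.0000, 0.0000, 0.0000, 0.0000, 0.0000, 0.0000, 0.0001, 0.0001, 0.0047, 0.1064, 0.1214, 0.3568, 0.4106]  mean=2.6350  Neff=3.1060  idx=[9, 9, 10, 11, 11, 11, 11, 11, 12, 12, 12, 12, 12]
step 2: w=[0.3716, 0.3716, 0.2494, 0.0015, 0.0015, 0.0015, 0.0015, 0.0015, 0.0000, 0.0000, 0.0000, 0.0000, 0.0000]  mean=1.7007  Neff=2.9557  idx=[0, 0, 0, 0, 0, 1, 1, 1, 1, 1, 2, 2, 2]
step 3: w=[0.0785, 0.0785, 0.0785, 0.0785, 0.0785, 0.0785, 0.0785, 0.0785, 0.0785, 0.0785, 0.0716, 0.0716, 0.0716]  mean=1.6929  Neff=12.9813  idx=[0, 1, 2, 3, 4, 5, 6, 7, 8, 9, 10, 11, 12]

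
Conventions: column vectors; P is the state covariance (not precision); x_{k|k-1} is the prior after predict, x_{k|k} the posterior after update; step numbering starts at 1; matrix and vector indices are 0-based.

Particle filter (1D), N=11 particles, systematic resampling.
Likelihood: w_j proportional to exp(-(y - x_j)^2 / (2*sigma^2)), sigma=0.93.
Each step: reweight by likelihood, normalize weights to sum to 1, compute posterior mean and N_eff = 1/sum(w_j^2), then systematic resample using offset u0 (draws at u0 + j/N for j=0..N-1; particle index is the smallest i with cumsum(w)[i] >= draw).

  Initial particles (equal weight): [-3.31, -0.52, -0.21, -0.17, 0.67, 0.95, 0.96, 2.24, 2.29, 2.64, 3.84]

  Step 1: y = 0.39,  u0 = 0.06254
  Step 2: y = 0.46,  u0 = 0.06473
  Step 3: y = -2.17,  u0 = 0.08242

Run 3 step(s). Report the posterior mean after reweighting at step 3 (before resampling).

step 1: w=[0.0001, 0.1191, 0.1561, 0.1604, 0.1837, 0.1604, 0.1593, 0.0266, 0.0239, 0.0103, 0.0002]  mean=0.4483  Neff=6.6440  idx=[1, 2, 2, 3, 3, 4, 4, 5, 6, 6, 8]
step 2: w=[0.0683, 0.0918, 0.0918, 0.0946, 0.0946, 0.1160, 0.1160, 0.1036, 0.1030, 0.1030, 0.0172]  mean=0.3847  Neff=10.1419  idx=[0, 1, 2, 3, 4, 5, 6, 7, 8, 9, 9]
step 3: w=[0.3163, 0.1656, 0.1656, 0.1511, 0.1511, 0.0144, 0.0144, 0.0055, 0.0053, 0.0053, 0.0053]  mean=-0.2456  Neff=4.9723  idx=[0, 0, 0, 1, 1, 2, 2, 3, 4, 4, 9]

post_mean = -0.2456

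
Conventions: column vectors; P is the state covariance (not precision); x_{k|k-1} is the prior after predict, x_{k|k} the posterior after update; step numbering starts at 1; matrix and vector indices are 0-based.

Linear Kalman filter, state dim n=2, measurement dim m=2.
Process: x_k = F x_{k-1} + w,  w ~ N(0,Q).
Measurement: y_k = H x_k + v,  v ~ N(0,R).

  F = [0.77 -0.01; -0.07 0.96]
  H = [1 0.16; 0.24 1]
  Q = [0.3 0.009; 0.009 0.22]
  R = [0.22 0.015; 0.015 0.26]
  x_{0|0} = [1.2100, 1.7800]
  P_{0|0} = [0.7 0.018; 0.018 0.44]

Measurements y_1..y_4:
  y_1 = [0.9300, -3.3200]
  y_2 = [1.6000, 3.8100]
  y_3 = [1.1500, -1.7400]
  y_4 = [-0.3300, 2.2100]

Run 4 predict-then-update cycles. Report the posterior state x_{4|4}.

x_post = [0.0717, 0.9651]

step 1: x^-=[0.9139, 1.6241]  P^-=[0.7148 -0.0196; -0.0196 0.6265]  S=[0.9446 0.2664; 0.2664 0.9183]  K=[0.7698 -0.0579; -0.1151 0.7105]  nu=[-0.2438, -5.1634]  x^+=[1.0251, -2.0166]  P^+=[0.1758 -0.0457; -0.0457 0.1940]
step 2: x^-=[0.8095, -2.0077]  P^-=[0.4049 -0.0361; -0.0361 0.4058]  S=[0.6238 0.1396; 0.1396 0.6717]  K=[0.6498 -0.0441; -0.0903 0.6099]  nu=[1.1117, 5.6235]  x^+=[1.2837, 1.3216]  P^+=[0.1483 -0.0373; -0.0373 0.1662]
step 3: x^-=[0.9752, 1.1789]  P^-=[0.3885 -0.0282; -0.0282 0.3789]  S=[0.6092 0.1396; 0.1396 0.6477]  K=[0.6389 -0.0373; -0.0825 0.5923]  nu=[-0.0138, -3.1530]  x^+=[1.0838, -0.6874]  P^+=[0.1456 -0.0350; -0.0350 0.1612]
step 4: x^-=[0.8414, -0.7357]  P^-=[0.3869 -0.0263; -0.0263 0.3740]  S=[0.6080 0.1403; 0.1403 0.6436]  K=[0.6376 -0.0357; -0.0808 0.5888]  nu=[-1.0537, 2.7438]  x^+=[0.0717, 0.9651]  P^+=[0.1453 -0.0346; -0.0346 0.1602]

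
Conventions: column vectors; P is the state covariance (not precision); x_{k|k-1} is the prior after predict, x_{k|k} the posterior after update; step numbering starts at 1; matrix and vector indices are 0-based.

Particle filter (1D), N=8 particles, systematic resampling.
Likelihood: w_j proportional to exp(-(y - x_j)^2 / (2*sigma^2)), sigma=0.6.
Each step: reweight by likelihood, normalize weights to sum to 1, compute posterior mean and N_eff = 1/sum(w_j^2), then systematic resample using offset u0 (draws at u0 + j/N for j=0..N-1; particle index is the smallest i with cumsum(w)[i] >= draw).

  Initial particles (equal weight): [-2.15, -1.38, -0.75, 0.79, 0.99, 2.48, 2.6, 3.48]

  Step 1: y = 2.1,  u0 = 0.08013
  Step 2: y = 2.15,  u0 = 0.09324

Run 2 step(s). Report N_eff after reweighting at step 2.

step 1: w=[0.0000, 0.0000, 0.0000, 0.0494, 0.0967, 0.4379, 0.3781, 0.0380]  mean=2.3359  Neff=2.8742  idx=[4, 5, 5, 5, 5, 6, 6, 6]
step 2: w=[0.0263, 0.1468, 0.1468, 0.1468, 0.1468, 0.1289, 0.1289, 0.1289]  mean=2.4871  Neff=7.3168  idx=[1, 2, 3, 4, 4, 5, 6, 7]

N_eff = 7.3168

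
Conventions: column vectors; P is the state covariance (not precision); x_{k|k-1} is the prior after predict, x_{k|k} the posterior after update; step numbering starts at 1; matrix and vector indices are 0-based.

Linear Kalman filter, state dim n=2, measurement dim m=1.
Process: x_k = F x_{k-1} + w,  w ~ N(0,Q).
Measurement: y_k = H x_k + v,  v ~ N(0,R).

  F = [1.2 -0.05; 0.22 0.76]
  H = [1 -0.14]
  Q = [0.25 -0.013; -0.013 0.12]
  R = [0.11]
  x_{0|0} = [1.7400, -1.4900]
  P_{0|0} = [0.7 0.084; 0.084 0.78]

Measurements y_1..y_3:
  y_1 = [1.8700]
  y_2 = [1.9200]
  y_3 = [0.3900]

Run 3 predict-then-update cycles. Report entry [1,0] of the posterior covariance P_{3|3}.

step 1: x^-=[2.1625, -0.7496]  P^-=[1.2499 0.2178; 0.2178 0.6325]  S=[1.3113]  K=[0.9299; 0.0986]  nu=[-0.3974]  x^+=[1.7929, -0.7888]  P^+=[0.1160 0.0976; 0.0976 0.6197]
step 2: x^-=[2.1909, -0.2050]  P^-=[0.4068 0.0820; 0.0820 0.5162]  S=[0.5040]  K=[0.7844; 0.0193]  nu=[-0.2996]  x^+=[1.9559, -0.2108]  P^+=[0.0967 0.0744; 0.0744 0.5160]
step 3: x^-=[2.3576, 0.2701]  P^-=[0.3816 0.0599; 0.0599 0.4476]  S=[0.4836]  K=[0.7717; -0.0057]  nu=[-1.9298]  x^+=[0.8683, 0.2810]  P^+=[0.0936 0.0620; 0.0620 0.4476]

P_post[1,0] = 0.0620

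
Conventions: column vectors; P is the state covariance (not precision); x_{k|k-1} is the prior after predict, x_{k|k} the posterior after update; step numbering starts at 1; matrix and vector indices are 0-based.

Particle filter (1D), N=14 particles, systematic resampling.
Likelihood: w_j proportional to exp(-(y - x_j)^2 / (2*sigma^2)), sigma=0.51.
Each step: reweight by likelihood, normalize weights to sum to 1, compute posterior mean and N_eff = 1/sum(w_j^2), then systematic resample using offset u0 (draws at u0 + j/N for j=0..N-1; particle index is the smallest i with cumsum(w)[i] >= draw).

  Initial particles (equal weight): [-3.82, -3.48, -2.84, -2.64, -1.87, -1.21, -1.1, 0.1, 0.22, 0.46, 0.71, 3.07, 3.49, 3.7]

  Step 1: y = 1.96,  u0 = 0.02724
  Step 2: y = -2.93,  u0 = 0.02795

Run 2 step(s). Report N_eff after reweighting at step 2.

step 1: w=[0.0000, 0.0000, 0.0000, 0.0000, 0.0000, 0.0000, 0.0000, 0.0074, 0.0170, 0.0757, 0.2838, 0.5356, 0.0636, 0.0170]  mean=2.1697  Neff=2.6468  idx=[9, 9, 10, 10, 10, 11, 11, 11, 11, 11, 11, 11, 11, 12]
step 2: w=[0.4757, 0.4757, 0.0162, 0.0162, 0.0162, 0.0000, 0.0000, 0.0000, 0.0000, 0.0000, 0.0000, 0.0000, 0.0000, 0.0000]  mean=0.4722  Neff=2.2060  idx=[0, 0, 0, 0, 0, 0, 0, 1, 1, 1, 1, 1, 1, 2]

N_eff = 2.2060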